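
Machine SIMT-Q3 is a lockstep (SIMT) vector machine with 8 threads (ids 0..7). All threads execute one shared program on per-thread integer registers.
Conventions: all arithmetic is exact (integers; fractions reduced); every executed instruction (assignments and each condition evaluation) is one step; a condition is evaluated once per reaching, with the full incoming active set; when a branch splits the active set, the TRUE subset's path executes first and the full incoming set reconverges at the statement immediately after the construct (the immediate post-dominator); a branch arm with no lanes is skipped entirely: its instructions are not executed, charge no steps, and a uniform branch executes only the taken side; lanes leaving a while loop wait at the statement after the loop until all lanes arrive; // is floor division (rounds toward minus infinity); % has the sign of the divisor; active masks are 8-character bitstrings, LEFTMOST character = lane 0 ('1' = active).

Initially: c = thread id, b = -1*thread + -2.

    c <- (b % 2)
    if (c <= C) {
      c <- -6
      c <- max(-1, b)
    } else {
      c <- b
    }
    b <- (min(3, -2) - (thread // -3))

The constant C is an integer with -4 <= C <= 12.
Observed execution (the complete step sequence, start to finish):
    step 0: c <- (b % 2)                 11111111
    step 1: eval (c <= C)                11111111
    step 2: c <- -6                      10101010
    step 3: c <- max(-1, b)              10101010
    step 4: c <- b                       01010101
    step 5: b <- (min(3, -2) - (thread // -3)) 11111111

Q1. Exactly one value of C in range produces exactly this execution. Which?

Answer: C = 0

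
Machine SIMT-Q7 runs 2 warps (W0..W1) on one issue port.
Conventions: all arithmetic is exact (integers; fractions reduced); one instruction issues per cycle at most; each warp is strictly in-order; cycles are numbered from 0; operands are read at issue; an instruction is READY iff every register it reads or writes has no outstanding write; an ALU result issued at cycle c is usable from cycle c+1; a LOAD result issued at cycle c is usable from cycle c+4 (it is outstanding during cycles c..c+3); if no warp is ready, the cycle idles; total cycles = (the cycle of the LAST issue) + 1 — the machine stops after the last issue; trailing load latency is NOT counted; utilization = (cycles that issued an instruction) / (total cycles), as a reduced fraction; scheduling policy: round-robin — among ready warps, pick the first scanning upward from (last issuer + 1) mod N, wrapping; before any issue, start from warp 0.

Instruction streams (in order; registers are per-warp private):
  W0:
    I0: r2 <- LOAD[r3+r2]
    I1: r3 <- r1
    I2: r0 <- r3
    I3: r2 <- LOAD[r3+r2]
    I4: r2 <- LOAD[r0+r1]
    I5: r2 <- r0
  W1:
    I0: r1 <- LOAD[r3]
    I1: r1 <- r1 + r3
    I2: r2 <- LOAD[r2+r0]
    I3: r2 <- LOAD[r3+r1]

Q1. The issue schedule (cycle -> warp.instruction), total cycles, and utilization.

cycle 0: W0.I0
cycle 1: W1.I0
cycle 2: W0.I1
cycle 3: W0.I2
cycle 4: W0.I3
cycle 5: W1.I1
cycle 6: W1.I2
cycle 7: idle
cycle 8: W0.I4
cycle 9: idle
cycle 10: W1.I3
cycle 11: idle
cycle 12: W0.I5

Answer: 13 cycles, utilization 10/13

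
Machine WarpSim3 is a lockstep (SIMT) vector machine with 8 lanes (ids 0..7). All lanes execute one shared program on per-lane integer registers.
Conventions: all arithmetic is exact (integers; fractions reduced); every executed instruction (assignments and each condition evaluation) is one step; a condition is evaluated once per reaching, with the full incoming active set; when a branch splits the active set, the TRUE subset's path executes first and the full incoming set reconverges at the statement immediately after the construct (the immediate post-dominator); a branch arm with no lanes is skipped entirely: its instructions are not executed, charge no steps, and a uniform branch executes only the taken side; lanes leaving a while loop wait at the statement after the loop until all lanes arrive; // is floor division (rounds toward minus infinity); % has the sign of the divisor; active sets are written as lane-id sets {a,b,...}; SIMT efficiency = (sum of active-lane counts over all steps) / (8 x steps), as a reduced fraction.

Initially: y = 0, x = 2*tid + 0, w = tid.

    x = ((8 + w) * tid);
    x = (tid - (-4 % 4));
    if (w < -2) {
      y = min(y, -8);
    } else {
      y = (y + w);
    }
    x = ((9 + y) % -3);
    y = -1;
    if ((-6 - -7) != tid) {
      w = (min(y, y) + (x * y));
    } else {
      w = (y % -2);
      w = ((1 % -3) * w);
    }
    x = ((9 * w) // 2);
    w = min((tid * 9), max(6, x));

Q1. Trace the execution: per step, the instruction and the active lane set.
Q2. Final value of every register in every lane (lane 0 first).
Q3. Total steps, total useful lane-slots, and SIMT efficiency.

step 0: x <- ((8 + w) * tid)         {0,1,2,3,4,5,6,7}
step 1: x <- (tid - (-4 % 4))        {0,1,2,3,4,5,6,7}
step 2: eval (w < -2)                {0,1,2,3,4,5,6,7}
step 3: y <- (y + w)                 {0,1,2,3,4,5,6,7}
step 4: x <- ((9 + y) % -3)          {0,1,2,3,4,5,6,7}
step 5: y <- -1                      {0,1,2,3,4,5,6,7}
step 6: eval ((-6 - -7) != tid)      {0,1,2,3,4,5,6,7}
step 7: w <- (min(y, y) + (x * y))   {0,2,3,4,5,6,7}
step 8: w <- (y % -2)                {1}
step 9: w <- ((1 % -3) * w)          {1}
step 10: x <- ((9 * w) // 2)          {0,1,2,3,4,5,6,7}
step 11: w <- min((tid * 9), max(6, x)) {0,1,2,3,4,5,6,7}

Answer: 12 steps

y: -1,-1,-1,-1,-1,-1,-1,-1
x: -5,9,0,-5,4,0,-5,4
w: 0,9,6,6,6,6,6,6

steps = 12; useful = 81; efficiency = 81/96 = 27/32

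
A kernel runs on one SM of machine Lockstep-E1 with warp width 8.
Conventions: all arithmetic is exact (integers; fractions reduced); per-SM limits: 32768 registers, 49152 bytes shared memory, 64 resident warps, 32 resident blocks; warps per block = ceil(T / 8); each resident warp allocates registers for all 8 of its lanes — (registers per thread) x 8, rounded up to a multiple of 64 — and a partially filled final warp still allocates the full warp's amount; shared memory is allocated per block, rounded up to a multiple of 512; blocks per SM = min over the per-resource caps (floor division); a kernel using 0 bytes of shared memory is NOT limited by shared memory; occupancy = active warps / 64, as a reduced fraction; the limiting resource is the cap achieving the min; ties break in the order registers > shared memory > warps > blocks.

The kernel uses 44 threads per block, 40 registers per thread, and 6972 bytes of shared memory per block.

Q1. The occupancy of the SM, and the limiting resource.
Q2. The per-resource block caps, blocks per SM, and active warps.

Answer: occupancy 9/16, limited by shared memory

registers: 17 blocks
shared memory: 6 blocks
warps: 10 blocks
blocks: 32 blocks

Answer: 6 blocks, 36 active warps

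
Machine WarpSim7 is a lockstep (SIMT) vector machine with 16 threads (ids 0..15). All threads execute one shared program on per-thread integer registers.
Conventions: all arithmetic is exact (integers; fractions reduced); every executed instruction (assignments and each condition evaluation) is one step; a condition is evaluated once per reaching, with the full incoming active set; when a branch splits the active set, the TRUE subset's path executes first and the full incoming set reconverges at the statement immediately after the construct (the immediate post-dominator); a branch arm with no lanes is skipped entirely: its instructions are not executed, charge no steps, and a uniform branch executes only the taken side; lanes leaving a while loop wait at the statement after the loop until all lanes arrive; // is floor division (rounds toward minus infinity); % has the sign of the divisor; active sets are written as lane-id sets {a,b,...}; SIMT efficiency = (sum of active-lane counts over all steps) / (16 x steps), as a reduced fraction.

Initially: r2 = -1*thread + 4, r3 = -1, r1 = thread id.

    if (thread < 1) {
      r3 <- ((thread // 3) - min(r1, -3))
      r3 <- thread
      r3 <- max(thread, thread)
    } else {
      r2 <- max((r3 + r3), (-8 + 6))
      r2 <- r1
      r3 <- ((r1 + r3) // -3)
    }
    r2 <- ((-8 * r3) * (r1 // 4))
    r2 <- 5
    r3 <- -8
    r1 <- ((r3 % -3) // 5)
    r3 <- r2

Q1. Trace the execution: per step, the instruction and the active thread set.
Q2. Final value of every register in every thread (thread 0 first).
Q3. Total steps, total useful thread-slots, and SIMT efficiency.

step 0: eval (thread < 1)            {0,1,2,3,4,5,6,7,8,9,10,11,12,13,14,15}
step 1: r3 <- ((thread // 3) - min(r1, -3)) {0}
step 2: r3 <- thread                 {0}
step 3: r3 <- max(thread, thread)    {0}
step 4: r2 <- max((r3 + r3), (-8 + 6)) {1,2,3,4,5,6,7,8,9,10,11,12,13,14,15}
step 5: r2 <- r1                     {1,2,3,4,5,6,7,8,9,10,11,12,13,14,15}
step 6: r3 <- ((r1 + r3) // -3)      {1,2,3,4,5,6,7,8,9,10,11,12,13,14,15}
step 7: r2 <- ((-8 * r3) * (r1 // 4)) {0,1,2,3,4,5,6,7,8,9,10,11,12,13,14,15}
step 8: r2 <- 5                      {0,1,2,3,4,5,6,7,8,9,10,11,12,13,14,15}
step 9: r3 <- -8                     {0,1,2,3,4,5,6,7,8,9,10,11,12,13,14,15}
step 10: r1 <- ((r3 % -3) // 5)       {0,1,2,3,4,5,6,7,8,9,10,11,12,13,14,15}
step 11: r3 <- r2                     {0,1,2,3,4,5,6,7,8,9,10,11,12,13,14,15}

Answer: 12 steps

r2: 5,5,5,5,5,5,5,5,5,5,5,5,5,5,5,5
r3: 5,5,5,5,5,5,5,5,5,5,5,5,5,5,5,5
r1: -1,-1,-1,-1,-1,-1,-1,-1,-1,-1,-1,-1,-1,-1,-1,-1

steps = 12; useful = 144; efficiency = 144/192 = 3/4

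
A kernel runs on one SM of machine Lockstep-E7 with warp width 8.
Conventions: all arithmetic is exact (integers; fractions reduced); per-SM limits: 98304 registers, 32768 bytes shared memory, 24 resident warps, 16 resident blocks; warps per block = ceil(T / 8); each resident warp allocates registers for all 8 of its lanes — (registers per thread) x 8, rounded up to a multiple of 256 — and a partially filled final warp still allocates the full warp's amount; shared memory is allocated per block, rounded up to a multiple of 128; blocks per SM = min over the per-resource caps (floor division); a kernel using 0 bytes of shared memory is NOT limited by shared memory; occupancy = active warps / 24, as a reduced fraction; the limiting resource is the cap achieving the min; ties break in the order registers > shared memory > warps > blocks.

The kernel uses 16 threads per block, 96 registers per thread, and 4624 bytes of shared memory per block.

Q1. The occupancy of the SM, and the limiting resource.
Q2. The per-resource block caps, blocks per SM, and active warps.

Answer: occupancy 1/2, limited by shared memory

registers: 64 blocks
shared memory: 6 blocks
warps: 12 blocks
blocks: 16 blocks

Answer: 6 blocks, 12 active warps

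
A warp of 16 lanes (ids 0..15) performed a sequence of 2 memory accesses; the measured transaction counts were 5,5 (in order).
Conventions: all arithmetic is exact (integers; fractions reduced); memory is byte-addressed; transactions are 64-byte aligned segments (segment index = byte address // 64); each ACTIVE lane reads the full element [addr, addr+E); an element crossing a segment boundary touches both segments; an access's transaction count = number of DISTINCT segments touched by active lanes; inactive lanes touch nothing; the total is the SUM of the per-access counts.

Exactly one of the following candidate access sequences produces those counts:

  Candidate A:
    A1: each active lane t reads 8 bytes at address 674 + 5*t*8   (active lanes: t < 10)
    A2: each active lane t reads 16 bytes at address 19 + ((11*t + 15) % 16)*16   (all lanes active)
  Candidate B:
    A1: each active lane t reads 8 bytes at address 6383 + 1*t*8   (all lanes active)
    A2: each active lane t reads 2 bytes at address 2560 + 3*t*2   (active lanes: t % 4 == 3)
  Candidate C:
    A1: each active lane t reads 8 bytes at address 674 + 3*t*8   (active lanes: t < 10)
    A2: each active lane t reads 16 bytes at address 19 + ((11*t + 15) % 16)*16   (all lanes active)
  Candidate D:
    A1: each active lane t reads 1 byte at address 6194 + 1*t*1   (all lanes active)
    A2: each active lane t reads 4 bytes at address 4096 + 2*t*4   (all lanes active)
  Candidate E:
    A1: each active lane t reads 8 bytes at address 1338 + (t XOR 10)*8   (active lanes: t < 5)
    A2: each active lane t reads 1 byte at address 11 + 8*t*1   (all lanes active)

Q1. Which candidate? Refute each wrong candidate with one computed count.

A: A1 gives 7 transactions, not 5
B: A1 gives 3 transactions, not 5
D: A1 gives 2 transactions, not 5
E: A1 gives 2 transactions, not 5
C: all counts match (5,5)

Answer: C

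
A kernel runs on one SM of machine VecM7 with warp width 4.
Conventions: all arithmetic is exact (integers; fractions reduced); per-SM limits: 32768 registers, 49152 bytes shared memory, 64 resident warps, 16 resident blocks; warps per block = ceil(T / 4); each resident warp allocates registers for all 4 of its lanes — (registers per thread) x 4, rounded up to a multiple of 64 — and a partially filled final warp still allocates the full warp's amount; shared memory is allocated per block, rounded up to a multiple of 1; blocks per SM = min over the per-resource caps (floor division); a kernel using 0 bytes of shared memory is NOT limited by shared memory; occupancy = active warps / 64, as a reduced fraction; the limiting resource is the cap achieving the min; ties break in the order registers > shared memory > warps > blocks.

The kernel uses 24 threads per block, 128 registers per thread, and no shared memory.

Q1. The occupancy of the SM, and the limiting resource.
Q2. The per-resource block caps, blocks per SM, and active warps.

Answer: occupancy 15/16, limited by registers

registers: 10 blocks
shared memory: no limit (kernel uses none)
warps: 10 blocks
blocks: 16 blocks

Answer: 10 blocks, 60 active warps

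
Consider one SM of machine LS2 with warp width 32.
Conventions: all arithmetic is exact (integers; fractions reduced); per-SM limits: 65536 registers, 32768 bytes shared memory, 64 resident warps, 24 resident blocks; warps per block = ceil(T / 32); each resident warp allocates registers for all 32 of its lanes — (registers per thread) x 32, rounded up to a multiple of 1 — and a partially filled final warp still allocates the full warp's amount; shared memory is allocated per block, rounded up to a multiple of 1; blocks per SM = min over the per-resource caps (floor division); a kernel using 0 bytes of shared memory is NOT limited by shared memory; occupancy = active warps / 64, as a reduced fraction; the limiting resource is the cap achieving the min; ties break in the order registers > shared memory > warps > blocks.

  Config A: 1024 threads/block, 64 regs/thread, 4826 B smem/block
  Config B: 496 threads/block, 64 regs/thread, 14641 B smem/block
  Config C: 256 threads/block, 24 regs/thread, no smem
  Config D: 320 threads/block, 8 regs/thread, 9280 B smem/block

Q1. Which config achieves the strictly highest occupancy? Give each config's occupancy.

occupancies: A 1/2, B 1/2, C 1, D 15/32

Answer: C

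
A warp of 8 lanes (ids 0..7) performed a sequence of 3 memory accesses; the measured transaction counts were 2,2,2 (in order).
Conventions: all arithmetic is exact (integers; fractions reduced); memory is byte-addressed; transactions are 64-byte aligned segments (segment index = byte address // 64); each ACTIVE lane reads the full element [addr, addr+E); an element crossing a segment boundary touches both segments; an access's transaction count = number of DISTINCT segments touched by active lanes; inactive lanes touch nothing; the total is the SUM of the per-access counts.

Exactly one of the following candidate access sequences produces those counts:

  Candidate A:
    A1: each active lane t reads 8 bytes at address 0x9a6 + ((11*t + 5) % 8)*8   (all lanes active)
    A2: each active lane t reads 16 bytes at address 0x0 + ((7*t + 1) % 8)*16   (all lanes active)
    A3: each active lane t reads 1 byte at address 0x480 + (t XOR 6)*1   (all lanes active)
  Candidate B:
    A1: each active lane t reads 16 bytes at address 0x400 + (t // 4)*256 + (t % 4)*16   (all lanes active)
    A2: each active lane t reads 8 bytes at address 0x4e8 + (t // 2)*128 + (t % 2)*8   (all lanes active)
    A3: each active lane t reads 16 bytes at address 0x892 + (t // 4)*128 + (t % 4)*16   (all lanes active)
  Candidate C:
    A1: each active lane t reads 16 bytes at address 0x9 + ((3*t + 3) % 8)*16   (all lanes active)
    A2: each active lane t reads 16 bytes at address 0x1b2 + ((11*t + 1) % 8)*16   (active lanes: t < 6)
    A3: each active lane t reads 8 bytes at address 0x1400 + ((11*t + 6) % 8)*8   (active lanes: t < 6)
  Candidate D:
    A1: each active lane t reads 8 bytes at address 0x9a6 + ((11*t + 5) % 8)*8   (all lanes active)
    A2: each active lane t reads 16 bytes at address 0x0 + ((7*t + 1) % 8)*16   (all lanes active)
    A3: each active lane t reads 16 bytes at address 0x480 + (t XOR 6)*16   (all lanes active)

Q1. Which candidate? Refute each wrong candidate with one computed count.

A: A3 gives 1 transaction, not 2
B: A2 gives 4 transactions, not 2
C: A1 gives 3 transactions, not 2
D: all counts match (2,2,2)

Answer: D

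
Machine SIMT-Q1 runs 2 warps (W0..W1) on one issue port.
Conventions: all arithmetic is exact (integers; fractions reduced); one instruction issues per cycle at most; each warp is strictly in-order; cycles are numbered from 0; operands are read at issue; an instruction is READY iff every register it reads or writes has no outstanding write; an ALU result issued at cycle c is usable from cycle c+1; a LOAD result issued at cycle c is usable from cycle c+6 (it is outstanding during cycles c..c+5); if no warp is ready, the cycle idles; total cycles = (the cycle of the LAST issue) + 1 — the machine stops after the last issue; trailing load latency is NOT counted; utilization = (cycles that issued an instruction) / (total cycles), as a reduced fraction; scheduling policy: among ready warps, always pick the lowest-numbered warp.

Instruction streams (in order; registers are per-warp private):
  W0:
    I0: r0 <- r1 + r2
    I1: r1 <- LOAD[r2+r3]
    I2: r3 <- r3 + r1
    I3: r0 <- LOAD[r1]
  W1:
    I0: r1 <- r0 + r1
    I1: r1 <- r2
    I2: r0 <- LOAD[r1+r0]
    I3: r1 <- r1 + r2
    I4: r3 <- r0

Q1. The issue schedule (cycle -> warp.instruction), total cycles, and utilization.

cycle 0: W0.I0
cycle 1: W0.I1
cycle 2: W1.I0
cycle 3: W1.I1
cycle 4: W1.I2
cycle 5: W1.I3
cycle 6: idle
cycle 7: W0.I2
cycle 8: W0.I3
cycle 9: idle
cycle 10: W1.I4

Answer: 11 cycles, utilization 9/11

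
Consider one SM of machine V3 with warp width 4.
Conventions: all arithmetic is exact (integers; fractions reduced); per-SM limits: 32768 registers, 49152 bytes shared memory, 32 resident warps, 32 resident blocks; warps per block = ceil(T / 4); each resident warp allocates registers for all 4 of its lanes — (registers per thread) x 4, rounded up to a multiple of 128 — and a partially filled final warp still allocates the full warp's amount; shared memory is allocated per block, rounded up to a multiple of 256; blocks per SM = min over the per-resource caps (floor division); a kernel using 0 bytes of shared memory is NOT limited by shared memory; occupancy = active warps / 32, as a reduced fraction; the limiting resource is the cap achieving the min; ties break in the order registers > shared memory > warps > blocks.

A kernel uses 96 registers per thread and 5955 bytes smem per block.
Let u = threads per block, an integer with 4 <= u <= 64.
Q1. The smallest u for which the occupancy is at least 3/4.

Answer: u = 9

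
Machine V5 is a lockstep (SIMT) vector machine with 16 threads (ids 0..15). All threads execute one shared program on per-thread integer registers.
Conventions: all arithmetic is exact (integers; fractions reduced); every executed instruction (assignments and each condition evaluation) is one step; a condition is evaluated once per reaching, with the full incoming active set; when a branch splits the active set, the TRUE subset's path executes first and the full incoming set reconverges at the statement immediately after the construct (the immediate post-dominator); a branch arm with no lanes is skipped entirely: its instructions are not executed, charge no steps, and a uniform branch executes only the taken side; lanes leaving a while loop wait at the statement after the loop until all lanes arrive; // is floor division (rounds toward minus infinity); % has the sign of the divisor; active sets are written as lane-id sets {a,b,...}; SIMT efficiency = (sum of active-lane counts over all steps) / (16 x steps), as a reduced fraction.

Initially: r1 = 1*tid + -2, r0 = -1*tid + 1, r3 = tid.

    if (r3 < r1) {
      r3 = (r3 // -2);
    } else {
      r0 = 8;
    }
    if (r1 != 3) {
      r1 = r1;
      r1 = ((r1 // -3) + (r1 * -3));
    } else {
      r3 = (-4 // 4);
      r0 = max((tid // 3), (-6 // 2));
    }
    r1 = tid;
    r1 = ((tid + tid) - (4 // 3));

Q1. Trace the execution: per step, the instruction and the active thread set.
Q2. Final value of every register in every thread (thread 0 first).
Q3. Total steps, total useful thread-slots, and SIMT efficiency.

step 0: eval (r3 < r1)               {0,1,2,3,4,5,6,7,8,9,10,11,12,13,14,15}
step 1: r0 <- 8                      {0,1,2,3,4,5,6,7,8,9,10,11,12,13,14,15}
step 2: eval (r1 != 3)               {0,1,2,3,4,5,6,7,8,9,10,11,12,13,14,15}
step 3: r1 <- r1                     {0,1,2,3,4,6,7,8,9,10,11,12,13,14,15}
step 4: r1 <- ((r1 // -3) + (r1 * -3)) {0,1,2,3,4,6,7,8,9,10,11,12,13,14,15}
step 5: r3 <- (-4 // 4)              {5}
step 6: r0 <- max((tid // 3), (-6 // 2)) {5}
step 7: r1 <- tid                    {0,1,2,3,4,5,6,7,8,9,10,11,12,13,14,15}
step 8: r1 <- ((tid + tid) - (4 // 3)) {0,1,2,3,4,5,6,7,8,9,10,11,12,13,14,15}

Answer: 9 steps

r1: -1,1,3,5,7,9,11,13,15,17,19,21,23,25,27,29
r0: 8,8,8,8,8,1,8,8,8,8,8,8,8,8,8,8
r3: 0,1,2,3,4,-1,6,7,8,9,10,11,12,13,14,15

steps = 9; useful = 112; efficiency = 112/144 = 7/9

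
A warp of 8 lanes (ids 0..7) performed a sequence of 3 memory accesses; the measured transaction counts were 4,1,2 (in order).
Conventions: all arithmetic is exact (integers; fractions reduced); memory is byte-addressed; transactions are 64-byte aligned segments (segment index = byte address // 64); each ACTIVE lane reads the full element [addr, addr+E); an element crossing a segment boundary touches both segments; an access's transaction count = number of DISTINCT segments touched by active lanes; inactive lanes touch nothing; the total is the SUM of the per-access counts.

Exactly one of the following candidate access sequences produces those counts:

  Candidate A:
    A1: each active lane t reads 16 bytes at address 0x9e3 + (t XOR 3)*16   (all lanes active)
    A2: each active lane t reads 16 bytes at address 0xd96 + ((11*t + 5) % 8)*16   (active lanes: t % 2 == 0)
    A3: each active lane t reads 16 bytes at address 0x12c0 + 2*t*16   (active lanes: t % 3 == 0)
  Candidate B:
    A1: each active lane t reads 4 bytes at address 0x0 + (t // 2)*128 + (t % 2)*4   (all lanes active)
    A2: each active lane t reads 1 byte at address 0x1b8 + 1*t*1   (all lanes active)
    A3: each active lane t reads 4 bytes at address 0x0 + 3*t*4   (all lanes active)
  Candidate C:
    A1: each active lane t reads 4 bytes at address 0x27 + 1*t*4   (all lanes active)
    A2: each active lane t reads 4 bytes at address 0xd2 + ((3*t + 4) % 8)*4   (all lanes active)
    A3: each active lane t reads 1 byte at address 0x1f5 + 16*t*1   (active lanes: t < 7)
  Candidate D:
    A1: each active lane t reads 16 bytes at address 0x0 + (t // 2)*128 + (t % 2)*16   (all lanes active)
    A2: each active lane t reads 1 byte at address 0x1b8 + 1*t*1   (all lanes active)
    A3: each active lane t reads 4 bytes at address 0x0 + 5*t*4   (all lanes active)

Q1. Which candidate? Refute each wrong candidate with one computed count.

A: A1 gives 3 transactions, not 4
C: A1 gives 2 transactions, not 4
D: A3 gives 3 transactions, not 2
B: all counts match (4,1,2)

Answer: B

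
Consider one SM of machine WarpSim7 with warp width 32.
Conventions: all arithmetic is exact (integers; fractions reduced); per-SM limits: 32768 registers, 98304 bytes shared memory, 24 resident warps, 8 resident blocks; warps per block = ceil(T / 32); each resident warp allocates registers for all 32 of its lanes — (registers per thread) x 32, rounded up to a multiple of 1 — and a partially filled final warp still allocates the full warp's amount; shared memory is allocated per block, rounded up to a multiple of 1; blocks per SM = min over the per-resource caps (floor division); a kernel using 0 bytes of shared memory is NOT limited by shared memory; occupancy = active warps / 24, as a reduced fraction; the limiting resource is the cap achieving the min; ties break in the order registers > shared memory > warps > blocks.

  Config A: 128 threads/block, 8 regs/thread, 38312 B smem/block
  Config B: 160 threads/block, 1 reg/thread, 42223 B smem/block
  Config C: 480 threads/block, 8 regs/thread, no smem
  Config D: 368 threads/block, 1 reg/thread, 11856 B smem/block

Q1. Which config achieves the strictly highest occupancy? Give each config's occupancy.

occupancies: A 1/3, B 5/12, C 5/8, D 1

Answer: D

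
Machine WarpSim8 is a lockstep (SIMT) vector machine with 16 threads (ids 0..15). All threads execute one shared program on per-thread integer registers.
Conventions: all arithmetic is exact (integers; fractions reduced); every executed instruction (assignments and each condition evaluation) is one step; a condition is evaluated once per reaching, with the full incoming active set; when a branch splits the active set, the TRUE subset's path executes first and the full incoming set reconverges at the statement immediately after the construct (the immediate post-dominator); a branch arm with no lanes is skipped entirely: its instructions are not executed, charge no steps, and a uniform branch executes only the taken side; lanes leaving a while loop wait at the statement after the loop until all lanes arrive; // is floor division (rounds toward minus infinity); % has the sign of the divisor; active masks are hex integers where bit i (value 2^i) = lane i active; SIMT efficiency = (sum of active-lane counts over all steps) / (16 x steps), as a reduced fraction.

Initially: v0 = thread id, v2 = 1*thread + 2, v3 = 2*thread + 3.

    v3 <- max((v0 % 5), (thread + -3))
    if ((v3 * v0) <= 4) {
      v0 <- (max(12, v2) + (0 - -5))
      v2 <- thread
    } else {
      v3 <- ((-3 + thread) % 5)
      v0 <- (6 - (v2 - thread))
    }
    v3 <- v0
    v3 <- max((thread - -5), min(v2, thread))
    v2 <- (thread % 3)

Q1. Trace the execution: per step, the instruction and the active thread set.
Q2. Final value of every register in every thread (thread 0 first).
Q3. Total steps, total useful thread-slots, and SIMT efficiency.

step 0: v3 <- max((v0 % 5), (thread + -3)) 0xffff
step 1: eval ((v3 * v0) <= 4)        0xffff
step 2: v0 <- (max(12, v2) + (0 - -5)) 0x0007
step 3: v2 <- thread                 0x0007
step 4: v3 <- ((-3 + thread) % 5)    0xfff8
step 5: v0 <- (6 - (v2 - thread))    0xfff8
step 6: v3 <- v0                     0xffff
step 7: v3 <- max((thread - -5), min(v2, thread)) 0xffff
step 8: v2 <- (thread % 3)           0xffff

Answer: 9 steps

v0: 17,17,17,4,4,4,4,4,4,4,4,4,4,4,4,4
v2: 0,1,2,0,1,2,0,1,2,0,1,2,0,1,2,0
v3: 5,6,7,8,9,10,11,12,13,14,15,16,17,18,19,20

steps = 9; useful = 112; efficiency = 112/144 = 7/9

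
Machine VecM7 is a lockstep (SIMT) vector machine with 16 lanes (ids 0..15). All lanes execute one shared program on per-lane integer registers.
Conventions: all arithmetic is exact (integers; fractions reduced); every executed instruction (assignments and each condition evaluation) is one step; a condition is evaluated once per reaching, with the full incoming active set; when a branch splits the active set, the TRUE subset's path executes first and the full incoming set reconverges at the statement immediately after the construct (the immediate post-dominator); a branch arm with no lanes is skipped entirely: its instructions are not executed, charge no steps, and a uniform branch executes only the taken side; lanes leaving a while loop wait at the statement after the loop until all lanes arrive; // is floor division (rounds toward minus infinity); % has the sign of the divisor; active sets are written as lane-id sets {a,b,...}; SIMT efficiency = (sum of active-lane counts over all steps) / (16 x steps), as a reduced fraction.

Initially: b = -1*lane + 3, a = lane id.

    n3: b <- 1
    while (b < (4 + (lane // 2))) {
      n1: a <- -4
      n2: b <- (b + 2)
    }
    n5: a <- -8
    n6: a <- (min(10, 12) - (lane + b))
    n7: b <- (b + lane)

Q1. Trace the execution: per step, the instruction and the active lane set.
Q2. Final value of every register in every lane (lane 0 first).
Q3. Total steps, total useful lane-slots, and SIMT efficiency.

step 0: b <- 1                       {0,1,2,3,4,5,6,7,8,9,10,11,12,13,14,15}
step 1: eval (b < (4 + (lane // 2))) {0,1,2,3,4,5,6,7,8,9,10,11,12,13,14,15}
step 2: a <- -4                      {0,1,2,3,4,5,6,7,8,9,10,11,12,13,14,15}
step 3: b <- (b + 2)                 {0,1,2,3,4,5,6,7,8,9,10,11,12,13,14,15}
step 4: eval (b < (4 + (lane // 2))) {0,1,2,3,4,5,6,7,8,9,10,11,12,13,14,15}
step 5: a <- -4                      {0,1,2,3,4,5,6,7,8,9,10,11,12,13,14,15}
step 6: b <- (b + 2)                 {0,1,2,3,4,5,6,7,8,9,10,11,12,13,14,15}
step 7: eval (b < (4 + (lane // 2))) {0,1,2,3,4,5,6,7,8,9,10,11,12,13,14,15}
step 8: a <- -4                      {4,5,6,7,8,9,10,11,12,13,14,15}
step 9: b <- (b + 2)                 {4,5,6,7,8,9,10,11,12,13,14,15}
step 10: eval (b < (4 + (lane // 2))) {4,5,6,7,8,9,10,11,12,13,14,15}
step 11: a <- -4                      {8,9,10,11,12,13,14,15}
step 12: b <- (b + 2)                 {8,9,10,11,12,13,14,15}
step 13: eval (b < (4 + (lane // 2))) {8,9,10,11,12,13,14,15}
step 14: a <- -4                      {12,13,14,15}
step 15: b <- (b + 2)                 {12,13,14,15}
step 16: eval (b < (4 + (lane // 2))) {12,13,14,15}
step 17: a <- -8                      {0,1,2,3,4,5,6,7,8,9,10,11,12,13,14,15}
step 18: a <- (min(10, 12) - (lane + b)) {0,1,2,3,4,5,6,7,8,9,10,11,12,13,14,15}
step 19: b <- (b + lane)              {0,1,2,3,4,5,6,7,8,9,10,11,12,13,14,15}

Answer: 20 steps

b: 5,6,7,8,11,12,13,14,17,18,19,20,23,24,25,26
a: 5,4,3,2,-1,-2,-3,-4,-7,-8,-9,-10,-13,-14,-15,-16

steps = 20; useful = 248; efficiency = 248/320 = 31/40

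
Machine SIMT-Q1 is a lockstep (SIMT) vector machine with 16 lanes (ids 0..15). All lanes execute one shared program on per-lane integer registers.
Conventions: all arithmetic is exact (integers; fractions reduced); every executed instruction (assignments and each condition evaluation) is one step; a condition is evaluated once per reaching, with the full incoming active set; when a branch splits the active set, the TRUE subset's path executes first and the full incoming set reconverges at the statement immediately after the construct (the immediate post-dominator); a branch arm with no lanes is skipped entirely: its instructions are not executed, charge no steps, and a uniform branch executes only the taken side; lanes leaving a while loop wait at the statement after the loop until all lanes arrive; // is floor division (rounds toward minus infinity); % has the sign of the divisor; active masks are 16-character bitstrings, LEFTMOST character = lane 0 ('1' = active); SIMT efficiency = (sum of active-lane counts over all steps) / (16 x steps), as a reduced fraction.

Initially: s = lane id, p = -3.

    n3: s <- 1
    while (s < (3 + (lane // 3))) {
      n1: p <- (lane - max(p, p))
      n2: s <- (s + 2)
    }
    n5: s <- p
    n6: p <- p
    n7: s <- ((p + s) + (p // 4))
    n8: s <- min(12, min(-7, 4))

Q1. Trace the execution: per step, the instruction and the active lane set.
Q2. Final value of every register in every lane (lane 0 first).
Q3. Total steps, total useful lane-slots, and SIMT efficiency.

step 0: s <- 1                       1111111111111111
step 1: eval (s < (3 + (lane // 3))) 1111111111111111
step 2: p <- (lane - max(p, p))      1111111111111111
step 3: s <- (s + 2)                 1111111111111111
step 4: eval (s < (3 + (lane // 3))) 1111111111111111
step 5: p <- (lane - max(p, p))      0001111111111111
step 6: s <- (s + 2)                 0001111111111111
step 7: eval (s < (3 + (lane // 3))) 0001111111111111
step 8: p <- (lane - max(p, p))      0000000001111111
step 9: s <- (s + 2)                 0000000001111111
step 10: eval (s < (3 + (lane // 3))) 0000000001111111
step 11: p <- (lane - max(p, p))      0000000000000001
step 12: s <- (s + 2)                 0000000000000001
step 13: eval (s < (3 + (lane // 3))) 0000000000000001
step 14: s <- p                       1111111111111111
step 15: p <- p                       1111111111111111
step 16: s <- ((p + s) + (p // 4))    1111111111111111
step 17: s <- min(12, min(-7, 4))     1111111111111111

Answer: 18 steps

s: -7,-7,-7,-7,-7,-7,-7,-7,-7,-7,-7,-7,-7,-7,-7,-7
p: 3,4,5,-3,-3,-3,-3,-3,-3,12,13,14,15,16,17,-3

steps = 18; useful = 207; efficiency = 207/288 = 23/32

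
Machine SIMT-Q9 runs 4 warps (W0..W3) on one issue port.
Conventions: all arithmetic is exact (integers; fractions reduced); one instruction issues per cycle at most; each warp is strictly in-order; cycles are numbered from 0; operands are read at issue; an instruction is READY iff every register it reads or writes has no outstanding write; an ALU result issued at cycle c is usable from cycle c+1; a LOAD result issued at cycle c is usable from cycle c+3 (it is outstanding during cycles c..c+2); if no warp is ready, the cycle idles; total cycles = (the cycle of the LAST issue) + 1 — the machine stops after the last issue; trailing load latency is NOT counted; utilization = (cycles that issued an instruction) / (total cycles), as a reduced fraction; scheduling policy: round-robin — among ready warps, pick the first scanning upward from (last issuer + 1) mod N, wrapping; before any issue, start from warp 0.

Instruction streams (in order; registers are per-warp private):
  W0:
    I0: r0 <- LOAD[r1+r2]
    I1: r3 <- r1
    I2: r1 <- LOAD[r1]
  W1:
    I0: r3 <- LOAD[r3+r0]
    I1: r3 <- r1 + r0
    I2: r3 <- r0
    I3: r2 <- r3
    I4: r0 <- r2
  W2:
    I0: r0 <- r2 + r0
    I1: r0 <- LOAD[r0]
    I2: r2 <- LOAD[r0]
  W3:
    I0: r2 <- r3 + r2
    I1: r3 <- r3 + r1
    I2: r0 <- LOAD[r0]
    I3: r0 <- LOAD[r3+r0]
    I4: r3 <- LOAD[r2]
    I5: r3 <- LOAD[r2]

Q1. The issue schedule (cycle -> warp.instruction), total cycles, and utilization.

cycle 0: W0.I0
cycle 1: W1.I0
cycle 2: W2.I0
cycle 3: W3.I0
cycle 4: W0.I1
cycle 5: W1.I1
cycle 6: W2.I1
cycle 7: W3.I1
cycle 8: W0.I2
cycle 9: W1.I2
cycle 10: W2.I2
cycle 11: W3.I2
cycle 12: W1.I3
cycle 13: W1.I4
cycle 14: W3.I3
cycle 15: W3.I4
cycle 16: idle
cycle 17: idle
cycle 18: W3.I5

Answer: 19 cycles, utilization 17/19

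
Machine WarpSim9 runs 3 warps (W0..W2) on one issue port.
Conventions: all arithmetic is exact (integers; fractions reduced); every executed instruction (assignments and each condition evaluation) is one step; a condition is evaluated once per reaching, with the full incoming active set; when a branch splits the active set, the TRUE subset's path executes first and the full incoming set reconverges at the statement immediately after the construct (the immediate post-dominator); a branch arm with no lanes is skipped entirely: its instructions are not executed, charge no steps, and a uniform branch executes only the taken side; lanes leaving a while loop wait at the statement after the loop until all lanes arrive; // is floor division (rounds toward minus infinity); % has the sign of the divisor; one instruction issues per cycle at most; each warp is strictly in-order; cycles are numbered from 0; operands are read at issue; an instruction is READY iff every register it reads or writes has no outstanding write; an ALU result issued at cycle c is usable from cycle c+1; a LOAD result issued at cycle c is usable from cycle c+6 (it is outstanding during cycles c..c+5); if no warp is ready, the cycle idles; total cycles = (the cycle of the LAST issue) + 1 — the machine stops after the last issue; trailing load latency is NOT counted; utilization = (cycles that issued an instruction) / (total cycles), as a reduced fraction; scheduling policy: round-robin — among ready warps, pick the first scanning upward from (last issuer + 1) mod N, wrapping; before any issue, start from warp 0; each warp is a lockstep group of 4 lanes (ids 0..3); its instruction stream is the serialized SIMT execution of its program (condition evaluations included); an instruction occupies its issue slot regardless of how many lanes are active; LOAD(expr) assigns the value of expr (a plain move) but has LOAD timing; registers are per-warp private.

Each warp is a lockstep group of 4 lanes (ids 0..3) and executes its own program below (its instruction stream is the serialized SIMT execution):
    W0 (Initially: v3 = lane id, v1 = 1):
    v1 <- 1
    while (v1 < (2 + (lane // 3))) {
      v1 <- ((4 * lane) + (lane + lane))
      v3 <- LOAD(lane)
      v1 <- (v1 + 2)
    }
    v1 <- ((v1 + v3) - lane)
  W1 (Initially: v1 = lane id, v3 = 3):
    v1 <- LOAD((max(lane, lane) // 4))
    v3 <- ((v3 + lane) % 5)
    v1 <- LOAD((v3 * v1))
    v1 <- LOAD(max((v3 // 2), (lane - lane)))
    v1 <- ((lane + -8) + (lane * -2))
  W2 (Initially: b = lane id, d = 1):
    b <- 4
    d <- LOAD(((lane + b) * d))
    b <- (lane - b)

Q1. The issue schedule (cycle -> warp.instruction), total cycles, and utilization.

cycle 0: W0.I0
cycle 1: W1.I0
cycle 2: W2.I0
cycle 3: W0.I1
cycle 4: W1.I1
cycle 5: W2.I1
cycle 6: W0.I2
cycle 7: W1.I2
cycle 8: W2.I2
cycle 9: W0.I3
cycle 10: W0.I4
cycle 11: W0.I5
cycle 12: idle
cycle 13: W1.I3
cycle 14: idle
cycle 15: W0.I6
cycle 16: idle
cycle 17: idle
cycle 18: idle
cycle 19: W1.I4

Answer: 20 cycles, utilization 3/4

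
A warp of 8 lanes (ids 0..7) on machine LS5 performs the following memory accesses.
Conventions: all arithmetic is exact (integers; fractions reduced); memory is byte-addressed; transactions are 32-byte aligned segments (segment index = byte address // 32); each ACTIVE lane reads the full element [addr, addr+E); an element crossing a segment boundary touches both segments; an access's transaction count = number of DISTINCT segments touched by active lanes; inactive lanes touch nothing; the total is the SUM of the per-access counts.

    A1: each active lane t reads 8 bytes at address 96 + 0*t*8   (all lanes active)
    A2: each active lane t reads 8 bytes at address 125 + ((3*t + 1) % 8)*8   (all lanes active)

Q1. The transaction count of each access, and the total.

A1: 1 transaction
A2: 3 transactions

Answer: 1,3; total 4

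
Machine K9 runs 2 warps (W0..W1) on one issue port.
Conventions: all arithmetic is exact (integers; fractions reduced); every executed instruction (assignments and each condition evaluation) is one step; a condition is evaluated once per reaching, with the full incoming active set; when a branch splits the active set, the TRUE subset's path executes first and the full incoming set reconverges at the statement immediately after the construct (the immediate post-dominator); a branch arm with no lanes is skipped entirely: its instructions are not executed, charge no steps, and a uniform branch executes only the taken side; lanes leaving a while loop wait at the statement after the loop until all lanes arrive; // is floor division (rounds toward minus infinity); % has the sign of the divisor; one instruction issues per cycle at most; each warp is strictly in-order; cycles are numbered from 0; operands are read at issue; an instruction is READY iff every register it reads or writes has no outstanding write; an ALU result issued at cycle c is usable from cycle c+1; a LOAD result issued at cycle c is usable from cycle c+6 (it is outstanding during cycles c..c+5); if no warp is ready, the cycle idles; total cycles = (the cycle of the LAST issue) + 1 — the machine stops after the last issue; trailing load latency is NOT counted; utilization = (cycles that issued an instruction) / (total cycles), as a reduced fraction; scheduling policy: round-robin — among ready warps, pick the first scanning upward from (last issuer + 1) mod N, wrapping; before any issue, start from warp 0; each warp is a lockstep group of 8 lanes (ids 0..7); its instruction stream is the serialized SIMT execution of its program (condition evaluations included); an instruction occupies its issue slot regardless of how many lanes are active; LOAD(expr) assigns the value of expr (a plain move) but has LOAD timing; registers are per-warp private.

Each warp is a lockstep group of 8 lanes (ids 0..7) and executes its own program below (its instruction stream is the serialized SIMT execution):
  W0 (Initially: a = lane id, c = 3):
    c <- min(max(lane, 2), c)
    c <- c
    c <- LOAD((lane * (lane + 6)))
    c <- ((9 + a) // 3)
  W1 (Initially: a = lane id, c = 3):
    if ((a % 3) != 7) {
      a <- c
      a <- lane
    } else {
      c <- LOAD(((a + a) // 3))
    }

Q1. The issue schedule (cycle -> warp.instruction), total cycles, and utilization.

cycle 0: W0.I0
cycle 1: W1.I0
cycle 2: W0.I1
cycle 3: W1.I1
cycle 4: W0.I2
cycle 5: W1.I2
cycle 6: idle
cycle 7: idle
cycle 8: idle
cycle 9: idle
cycle 10: W0.I3

Answer: 11 cycles, utilization 7/11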